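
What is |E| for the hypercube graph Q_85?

Each of the 2^85 = 38685626227668133590597632 vertices has degree 85; total edges = 85·2^85/2 = 1644139114675895677600399360.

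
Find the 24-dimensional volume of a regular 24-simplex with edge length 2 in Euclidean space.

V_24 = √(25) · 2^24 / (24! · 2^(24/2)) ≈ 3.30084e-20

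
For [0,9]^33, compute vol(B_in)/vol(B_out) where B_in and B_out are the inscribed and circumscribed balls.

Volume scales as r^n, and r_in/r_out = 1/√33, giving (1/√33)^33 ≈ 8.80076e-26.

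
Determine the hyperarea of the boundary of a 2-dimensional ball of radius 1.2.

S_2(1.2) = 2·π^(2/2)·(1.2)^1 / Γ(2/2) = 2πr = 2π·1.2 ≈ 7.53982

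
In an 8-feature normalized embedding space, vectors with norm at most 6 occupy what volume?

The n-ball volume is π^(n/2)·r^n/Γ(n/2+1). With n=8, r=6: V = 69984·π^4 ≈ 6.81708e+06.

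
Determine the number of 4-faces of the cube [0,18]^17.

Choose 4 of 17 axes to span the face (C(17,4) = 2380 ways), then fix each of the remaining 13 coordinates at one of its two extreme values (2^13 = 8192 ways): 2380·8192 = 19496960.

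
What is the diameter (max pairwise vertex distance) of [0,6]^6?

d = √(6² + 6² + ... + 6²) [6 terms] = √(6·6²) = 6√6 ≈ 14.6969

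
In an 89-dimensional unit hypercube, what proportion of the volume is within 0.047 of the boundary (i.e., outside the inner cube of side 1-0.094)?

1 - (1 - 2·0.047)^89 = 1 - 0.906^89 ≈ 0.999847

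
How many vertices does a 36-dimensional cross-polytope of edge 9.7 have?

The 36-dimensional cross-polytope has 2n = 2·36 = 72 vertices.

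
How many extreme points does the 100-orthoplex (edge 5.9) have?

The 100-dimensional cross-polytope has 2n = 2·100 = 200 vertices.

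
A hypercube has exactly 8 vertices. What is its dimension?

2^n = 8 ⇒ n = log_2(8) = 3.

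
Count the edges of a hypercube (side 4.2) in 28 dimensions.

An n-cube has n·2^(n-1) edges. With n = 28: 28·134217728 = 3758096384.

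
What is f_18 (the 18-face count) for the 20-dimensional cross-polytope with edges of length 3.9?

Number of 18-faces = 2^(18+1) · C(20,18+1) = 524288 · 20 = 10485760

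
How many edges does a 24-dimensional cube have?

The 24-cube has n·2^(n-1) = 24·2^23 = 24·8388608 = 201326592 edges.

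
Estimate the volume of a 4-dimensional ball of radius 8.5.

Volume = π^{4/2}·(8.5)^4/Γ(3) = 83521·π^2/32 ≈ 25760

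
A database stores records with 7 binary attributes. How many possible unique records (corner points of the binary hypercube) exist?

An n-cube has 2^n vertices; for n = 7 that is 2^7 = 128.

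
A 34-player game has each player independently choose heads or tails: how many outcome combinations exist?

Number of vertices = 2^34 = 17179869184.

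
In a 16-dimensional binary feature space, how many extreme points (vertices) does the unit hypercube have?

Each vertex is a binary string of length 16, so there are 2^16 = 65536.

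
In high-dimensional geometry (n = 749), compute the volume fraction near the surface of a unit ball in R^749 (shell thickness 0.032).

1 - (1-0.032)^749 ≈ 1 - 2.634e-11 ≈ (100 - 2.63e-09)%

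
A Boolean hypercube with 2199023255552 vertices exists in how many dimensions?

2^n = 2199023255552 ⇒ n = log_2(2199023255552) = 41.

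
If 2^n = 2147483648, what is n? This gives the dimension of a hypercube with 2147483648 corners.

Since 2^n = 2147483648, we have n = 31.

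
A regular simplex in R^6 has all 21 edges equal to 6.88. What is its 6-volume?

V = (6.88^6 / 6!) · √((6+1) / 2^6) ≈ 48.7144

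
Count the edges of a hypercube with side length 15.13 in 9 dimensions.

Each of the 2^9 = 512 vertices has degree 9; total edges = 9·2^9/2 = 2304.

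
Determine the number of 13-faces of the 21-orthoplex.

Each 13-face is the convex hull of 14 vertices, one chosen as ±e_i from each of 14 distinct axes: 2^14·C(21,14) = 1905131520.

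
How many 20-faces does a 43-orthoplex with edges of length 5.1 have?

Each 20-face is the convex hull of 21 vertices, one chosen as ±e_i from each of 21 distinct axes: 2^21·C(43,21) = 2206307674981662720.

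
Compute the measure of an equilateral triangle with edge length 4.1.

Area = (√3/4) · 4.1² = 7.27894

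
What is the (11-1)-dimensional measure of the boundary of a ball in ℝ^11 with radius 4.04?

The surface area of an n-ball is 2π^(n/2) r^(n-1) / Γ(n/2). For n=11, r=4.04: 2.40055e+07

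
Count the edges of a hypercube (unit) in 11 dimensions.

Number of 1-faces = C(11,1)·2^(11-1) = 11·1024 = 11264.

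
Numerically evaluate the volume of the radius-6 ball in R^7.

V = 1492992·π^3/35 ≈ 1.32263e+06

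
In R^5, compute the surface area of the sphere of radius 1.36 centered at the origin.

|∂B_5(1.36)| ≈ 90.0376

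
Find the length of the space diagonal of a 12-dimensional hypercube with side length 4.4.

The space diagonal of an n-cube of side s is s√n. Here 4.4·√12 ≈ 15.242.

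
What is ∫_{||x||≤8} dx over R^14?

Volume = π^{14/2}·(8)^14/Γ(8) = 274877906944·π^7/315 ≈ 2.63559e+12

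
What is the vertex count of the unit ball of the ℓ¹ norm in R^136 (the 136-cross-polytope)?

The vertices are ±e_1, ..., ±e_136, so there are 2·136 = 272.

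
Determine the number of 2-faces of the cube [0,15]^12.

An n-cube has C(n,k)·2^(n-k) k-faces. Here C(12,2)·2^10 = 66·1024 = 67584.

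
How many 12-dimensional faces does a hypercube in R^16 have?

Number of 12-faces = C(16,12) · 2^(16-12) = 1820 · 16 = 29120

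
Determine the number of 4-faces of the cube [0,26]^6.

Number of 4-faces = C(6,4) · 2^(6-4) = 15 · 4 = 60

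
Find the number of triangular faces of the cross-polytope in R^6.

Each 2-face is the convex hull of 3 vertices, one chosen as ±e_i from each of 3 distinct axes: 2^3·C(6,3) = 160.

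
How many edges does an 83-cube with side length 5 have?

Each of the 2^83 = 9671406556917033397649408 vertices has degree 83; total edges = 83·2^83/2 = 401363372112056886002450432.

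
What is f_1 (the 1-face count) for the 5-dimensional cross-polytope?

f_1(5-orthoplex) = 2^2 · (5 choose 2) = 40.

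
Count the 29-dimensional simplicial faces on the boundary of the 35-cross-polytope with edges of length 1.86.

Number of 29-faces = 2^(29+1) · C(35,29+1) = 1073741824 · 324632 = 348570955808768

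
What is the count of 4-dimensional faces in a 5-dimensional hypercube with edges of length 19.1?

Choose 4 of 5 axes to span the face (C(5,4) = 5 ways), then fix each of the remaining 1 coordinate at one of its two extreme values (2^1 = 2 ways): 5·2 = 10.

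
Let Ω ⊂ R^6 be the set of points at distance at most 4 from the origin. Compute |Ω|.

The n-ball volume is π^(n/2)·r^n/Γ(n/2+1). With n=6, r=4: V = 2048·π^3/3 ≈ 21167.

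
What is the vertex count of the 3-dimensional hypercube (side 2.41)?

The 3-cube has 2^3 = 8 vertices.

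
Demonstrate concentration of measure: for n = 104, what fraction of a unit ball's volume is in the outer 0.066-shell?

1 - (1-0.066)^104 ≈ 0.999176 ≈ 99.92%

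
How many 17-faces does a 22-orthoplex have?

Number of 17-faces = 2^(17+1) · C(22,17+1) = 262144 · 7315 = 1917583360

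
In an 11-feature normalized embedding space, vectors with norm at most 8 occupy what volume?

The n-ball volume is π^(n/2)·r^n/Γ(n/2+1). With n=11, r=8: V = 549755813888·π^5/10395 ≈ 1.61843e+10.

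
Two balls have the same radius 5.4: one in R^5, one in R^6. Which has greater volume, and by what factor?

V_5(5.4) ≈ 24169.5, V_6(5.4) ≈ 128133. The 6-ball is larger by a factor of 5.301.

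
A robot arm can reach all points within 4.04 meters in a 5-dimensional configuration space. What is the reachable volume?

Volume = π^{5/2}·(4.04)^5/Γ(7/2) ≈ 5665.07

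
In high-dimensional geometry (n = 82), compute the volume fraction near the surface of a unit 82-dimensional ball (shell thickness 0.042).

1 - (1-0.042)^82 ≈ 0.970354 ≈ 97.04%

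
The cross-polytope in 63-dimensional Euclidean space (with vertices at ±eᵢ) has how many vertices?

An n-cross-polytope has 2n vertices; here n = 63, giving 126.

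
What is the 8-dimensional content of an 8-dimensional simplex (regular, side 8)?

Volume = 8^8 · √(9/2^8) / 8! ≈ 78.019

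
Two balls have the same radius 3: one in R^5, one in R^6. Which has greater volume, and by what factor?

V_5(3) ≈ 1279.1, V_6(3) ≈ 3767.26. The 6-ball is larger by a factor of 2.945.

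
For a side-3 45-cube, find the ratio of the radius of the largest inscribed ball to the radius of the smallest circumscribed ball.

r_in = 3/2 (half the side); r_out = 3√45/2 (half the diagonal). Ratio = 1/√45 ≈ 0.149071.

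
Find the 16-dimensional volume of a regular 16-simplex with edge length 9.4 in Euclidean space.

V = (9.4^16 / 16!) · √((16+1) / 2^16) ≈ 2.86029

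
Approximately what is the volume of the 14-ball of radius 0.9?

Volume = π^{14/2}·(0.9)^14/Γ(8) ≈ 0.137093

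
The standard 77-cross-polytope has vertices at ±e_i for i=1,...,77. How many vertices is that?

Number of vertices = 2n = 154.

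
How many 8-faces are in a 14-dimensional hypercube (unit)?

Number of 8-faces = C(14,8) · 2^(14-8) = 3003 · 64 = 192192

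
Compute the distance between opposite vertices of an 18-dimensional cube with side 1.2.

||(1.2,1.2,...,1.2)|| = √(18)·1.2 ≈ 5.09117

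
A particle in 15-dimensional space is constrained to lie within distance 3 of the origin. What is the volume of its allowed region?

V = 45349632·π^7/25025 ≈ 5.47329e+06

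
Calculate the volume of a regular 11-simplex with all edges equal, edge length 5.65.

For a regular n-simplex with edge a, V = (a^n / n!)·√((n+1)/2^n). With a=5.65, n=11: V ≈ 0.359172.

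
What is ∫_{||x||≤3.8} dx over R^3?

The n-ball volume is π^(n/2)·r^n/Γ(n/2+1). With n=3, r=3.8: V ≈ 229.847.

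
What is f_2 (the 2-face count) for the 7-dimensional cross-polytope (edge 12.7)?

Each 2-face is the convex hull of 3 vertices, one chosen as ±e_i from each of 3 distinct axes: 2^3·C(7,3) = 280.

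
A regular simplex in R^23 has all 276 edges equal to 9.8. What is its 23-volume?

V = (9.8^23 / 23!) · √((23+1) / 2^23) ≈ 0.00411118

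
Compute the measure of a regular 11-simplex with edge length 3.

Volume = 3^11 · √(12/2^11) / 11! ≈ 0.000339706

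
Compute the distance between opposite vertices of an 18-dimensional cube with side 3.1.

d = √(3.1² + 3.1² + ... + 3.1²) [18 terms] = √(18·3.1²) = 3.1√18 ≈ 13.1522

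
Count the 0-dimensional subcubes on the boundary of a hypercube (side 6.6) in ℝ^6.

Choose 0 of 6 axes to span the face (C(6,0) = 1 way), then fix each of the remaining 6 coordinates at one of its two extreme values (2^6 = 64 ways): 1·64 = 64.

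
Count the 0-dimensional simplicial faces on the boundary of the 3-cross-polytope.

An n-cross-polytope has 2^(k+1)·C(n,k+1) k-faces. Here 2^1·C(3,1) = 2·3 = 6.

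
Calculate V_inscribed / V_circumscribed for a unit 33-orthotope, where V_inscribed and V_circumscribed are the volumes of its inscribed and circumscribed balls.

V_in/V_out = n^(-n/2) = 33^(-33/2) ≈ 8.80076e-26.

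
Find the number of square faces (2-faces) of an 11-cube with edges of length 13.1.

Choose 2 of 11 axes to span the face (C(11,2) = 55 ways), then fix each of the remaining 9 coordinates at one of its two extreme values (2^9 = 512 ways): 55·512 = 28160.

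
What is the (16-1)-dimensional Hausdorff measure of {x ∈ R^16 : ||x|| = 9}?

|∂B_16(9)| = 22876792454961·π^8/280 ≈ 7.7524e+14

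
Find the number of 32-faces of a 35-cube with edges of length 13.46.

f_32(35-cube) = (35 choose 32) · 2^3 = 52360.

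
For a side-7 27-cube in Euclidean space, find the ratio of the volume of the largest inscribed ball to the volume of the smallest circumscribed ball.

V_in / V_out = (r_in/r_out)^27 = (1/√27)^27 = 27^(-27/2) ≈ 4.74886e-20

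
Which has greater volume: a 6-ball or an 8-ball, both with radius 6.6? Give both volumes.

V_6(6.6) ≈ 427132. V_8(6.6) ≈ 1.4613e+07. The 8-ball is larger.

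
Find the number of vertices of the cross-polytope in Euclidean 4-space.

Number of 0-faces = 2^(0+1) · C(4,0+1) = 2 · 4 = 8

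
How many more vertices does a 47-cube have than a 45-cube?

The 47-cube has 2^47 = 140737488355328 vertices. The 45-cube has 2^45 = 35184372088832 vertices. Difference: 140737488355328 - 35184372088832 = 105553116266496.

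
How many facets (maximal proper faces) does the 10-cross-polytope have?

Number of 9-faces = 2^(9+1) · C(10,9+1) = 1024 · 1 = 1024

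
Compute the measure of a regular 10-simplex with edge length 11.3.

V_10 = √(11) · 11.3^10 / (10! · 2^(10/2)) ≈ 969.545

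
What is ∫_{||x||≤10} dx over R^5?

V_5(10) = π^(5/2) · (10)^5 / Γ(5/2 + 1) = 160000·π^2/3 ≈ 526379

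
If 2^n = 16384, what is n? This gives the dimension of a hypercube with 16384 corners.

Since 2^n = 16384, we have n = 14.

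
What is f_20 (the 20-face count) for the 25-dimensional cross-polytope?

An n-cross-polytope has 2^(k+1)·C(n,k+1) k-faces. Here 2^21·C(25,21) = 2097152·12650 = 26528972800.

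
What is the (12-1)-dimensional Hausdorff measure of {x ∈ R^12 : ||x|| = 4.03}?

|∂B_12(4.03)| ≈ 7.29631e+07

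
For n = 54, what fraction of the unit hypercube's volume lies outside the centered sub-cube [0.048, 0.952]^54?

1 - (1 - 2·0.048)^54 = 1 - 0.904^54 ≈ 0.995704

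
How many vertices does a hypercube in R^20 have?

Number of vertices = 2^20 = 1048576.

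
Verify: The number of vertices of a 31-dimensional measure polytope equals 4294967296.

False. The 31-cube has 2^31 = 2147483648 vertices.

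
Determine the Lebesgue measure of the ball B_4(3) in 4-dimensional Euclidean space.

V = 81·π^2/2 ≈ 399.719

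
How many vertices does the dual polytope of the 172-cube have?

An n-cross-polytope has 2n vertices; here n = 172, giving 344.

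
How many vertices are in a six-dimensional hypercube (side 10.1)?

Number of 0-faces = C(6,0) · 2^(6-0) = 1 · 64 = 64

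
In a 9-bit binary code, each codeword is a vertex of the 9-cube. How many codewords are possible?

An n-cube has 2^n vertices; for n = 9 that is 2^9 = 512.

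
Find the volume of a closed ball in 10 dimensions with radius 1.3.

V_10(1.3) = π^(10/2) · (1.3)^10 / Γ(10/2 + 1) ≈ 35.1562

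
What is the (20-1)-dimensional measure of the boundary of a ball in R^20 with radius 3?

|∂B_20(3)| = 14348907·π^10/2240 ≈ 5.99887e+08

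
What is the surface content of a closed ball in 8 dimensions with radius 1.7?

S = n·V_n(r)/r = 8·V_8(1.7)/1.7 (volume-to-surface relation), giving 1332.36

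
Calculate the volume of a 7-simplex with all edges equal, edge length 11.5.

For a regular n-simplex with edge a, V = (a^n / n!)·√((n+1)/2^n). With a=11.5, n=7: V ≈ 1319.45.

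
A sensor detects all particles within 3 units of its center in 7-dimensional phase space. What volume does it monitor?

The n-ball volume is π^(n/2)·r^n/Γ(n/2+1). With n=7, r=3: V = 11664·π^3/35 ≈ 10333.1.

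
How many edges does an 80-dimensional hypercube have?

Each of the 2^80 = 1208925819614629174706176 vertices has degree 80; total edges = 80·2^80/2 = 48357032784585166988247040.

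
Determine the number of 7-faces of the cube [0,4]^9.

An n-cube has C(n,k)·2^(n-k) k-faces. Here C(9,7)·2^2 = 36·4 = 144.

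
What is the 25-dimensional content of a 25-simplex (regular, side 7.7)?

V_25 = √(26) · 7.7^25 / (25! · 2^(25/2)) ≈ 8.24583e-07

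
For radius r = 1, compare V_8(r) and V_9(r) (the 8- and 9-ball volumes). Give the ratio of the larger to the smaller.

V_8(1) ≈ 4.05871, V_9(1) ≈ 3.29851. The 8-ball is larger by a factor of 1.23.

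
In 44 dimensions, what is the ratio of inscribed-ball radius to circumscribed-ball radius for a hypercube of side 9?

r_in = 9/2 (half the side); r_out = 9√44/2 (half the diagonal). Ratio = 1/√44 ≈ 0.150756.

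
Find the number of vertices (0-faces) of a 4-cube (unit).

Number of 0-faces = C(4,0) · 2^(4-0) = 1 · 16 = 16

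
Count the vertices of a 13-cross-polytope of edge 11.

The vertices are ±e_1, ..., ±e_13, so there are 2·13 = 26.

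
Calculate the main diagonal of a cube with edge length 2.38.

||(2.38,2.38,...,2.38)|| = √(3)·2.38 ≈ 4.12228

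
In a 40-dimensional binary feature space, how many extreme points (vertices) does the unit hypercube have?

The 40-cube has 2^40 = 1099511627776 vertices.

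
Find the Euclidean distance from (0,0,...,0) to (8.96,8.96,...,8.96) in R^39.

The space diagonal of an n-cube of side s is s√n. Here 8.96·√39 ≈ 55.9552.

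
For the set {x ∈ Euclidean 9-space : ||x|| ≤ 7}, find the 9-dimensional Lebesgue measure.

V = 184473632·π^4/135 ≈ 1.33107e+08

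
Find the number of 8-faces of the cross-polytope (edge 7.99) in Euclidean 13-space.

f_8(13-orthoplex) = 2^9 · (13 choose 9) = 366080.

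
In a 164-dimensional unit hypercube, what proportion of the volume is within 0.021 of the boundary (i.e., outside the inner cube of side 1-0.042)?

The inner cube has side 1-2·0.021 = 0.958 and volume (0.958)^164 ≈ 0.0008789, so the shell holds 0.999121 of the volume.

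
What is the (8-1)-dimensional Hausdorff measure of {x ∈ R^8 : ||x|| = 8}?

S_8(8) = 2·π^(8/2)·(8)^7 / Γ(8/2) = 2097152·π^4/3 ≈ 6.80939e+07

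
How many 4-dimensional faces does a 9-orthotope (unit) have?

f_4(9-cube) = (9 choose 4) · 2^5 = 4032.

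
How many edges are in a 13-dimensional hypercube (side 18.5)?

An n-cube has C(n,k)·2^(n-k) k-faces. Here C(13,1)·2^12 = 13·4096 = 53248.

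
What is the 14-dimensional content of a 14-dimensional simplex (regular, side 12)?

V = (12^14 / 14!) · √((14+1) / 2^14) ≈ 445.62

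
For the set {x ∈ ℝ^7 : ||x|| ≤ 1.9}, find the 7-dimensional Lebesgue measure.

V_7(1.9) = π^(7/2) · (1.9)^7 / Γ(7/2 + 1) ≈ 422.333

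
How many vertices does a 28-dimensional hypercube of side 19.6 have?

Number of vertices = 2^28 = 268435456.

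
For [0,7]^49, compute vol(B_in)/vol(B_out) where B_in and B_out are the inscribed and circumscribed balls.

V_in / V_out = (r_in/r_out)^49 = (1/√49)^49 = 49^(-49/2) ≈ 3.89221e-42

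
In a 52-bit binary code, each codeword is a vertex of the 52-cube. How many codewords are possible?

An n-cube has 2^n vertices; for n = 52 that is 2^52 = 4503599627370496.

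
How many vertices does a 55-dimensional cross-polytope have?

An n-cross-polytope has 2n vertices; here n = 55, giving 110.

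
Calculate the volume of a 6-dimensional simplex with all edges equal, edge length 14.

Volume = 14^6 · √(7/2^6) / 6! ≈ 3458.56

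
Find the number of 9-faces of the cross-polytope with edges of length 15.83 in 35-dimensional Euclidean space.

Each 9-face is the convex hull of 10 vertices, one chosen as ±e_i from each of 10 distinct axes: 2^10·C(35,10) = 187985301504.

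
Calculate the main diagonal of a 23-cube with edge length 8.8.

||(8.8,8.8,...,8.8)|| = √(23)·8.8 ≈ 42.2033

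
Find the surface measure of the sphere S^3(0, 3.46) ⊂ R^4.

The surface area of an n-ball is 2π^(n/2) r^(n-1) / Γ(n/2). For n=4, r=3.46: 817.632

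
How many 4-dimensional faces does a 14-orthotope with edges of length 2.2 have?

Number of 4-faces = C(14,4) · 2^(14-4) = 1001 · 1024 = 1025024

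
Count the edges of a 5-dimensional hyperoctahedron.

Each 1-face is the convex hull of 2 vertices, one chosen as ±e_i from each of 2 distinct axes: 2^2·C(5,2) = 40.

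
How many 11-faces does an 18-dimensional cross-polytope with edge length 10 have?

f_11(18-orthoplex) = 2^12 · (18 choose 12) = 76038144.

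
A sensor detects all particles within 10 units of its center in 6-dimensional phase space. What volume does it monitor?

V = 500000·π^3/3 ≈ 5.16771e+06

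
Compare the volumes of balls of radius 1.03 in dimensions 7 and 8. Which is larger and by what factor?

V_7(1.03) ≈ 5.81087, V_8(1.03) ≈ 5.14146. The 7-ball is larger by a factor of 1.13.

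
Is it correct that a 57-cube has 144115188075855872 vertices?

True. The 57-cube has 2^57 = 144115188075855872 vertices.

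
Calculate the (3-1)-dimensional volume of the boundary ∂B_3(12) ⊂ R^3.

S_3(12) = 2·π^(3/2)·(12)^2 / Γ(3/2) = 4πr² = 4π·(12)² ≈ 1809.56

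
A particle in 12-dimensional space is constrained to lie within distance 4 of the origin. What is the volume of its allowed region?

Volume = π^{12/2}·(4)^12/Γ(7) = 1048576·π^6/45 ≈ 2.2402e+07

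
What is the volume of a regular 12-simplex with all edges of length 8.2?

V_12 = √(13) · 8.2^12 / (12! · 2^(12/2)) ≈ 10.8698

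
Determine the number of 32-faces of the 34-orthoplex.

Number of 32-faces = 2^(32+1) · C(34,32+1) = 8589934592 · 34 = 292057776128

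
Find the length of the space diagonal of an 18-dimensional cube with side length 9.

Diagonal = √18 · 9 ≈ 38.1838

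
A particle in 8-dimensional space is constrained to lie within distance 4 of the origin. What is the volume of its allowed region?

Volume = π^{8/2}·(4)^8/Γ(5) = 8192·π^4/3 ≈ 265992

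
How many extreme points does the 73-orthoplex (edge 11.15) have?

The 73-dimensional cross-polytope has 2n = 2·73 = 146 vertices.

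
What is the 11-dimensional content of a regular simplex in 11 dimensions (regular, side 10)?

V_11 = √(12) · 10^11 / (11! · 2^(11/2)) ≈ 191.765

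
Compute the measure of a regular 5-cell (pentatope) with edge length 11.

For a regular n-simplex with edge a, V = (a^n / n!)·√((n+1)/2^n). With a=11, n=4: V ≈ 341.024.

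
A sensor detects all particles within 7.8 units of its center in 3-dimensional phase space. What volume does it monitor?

V_3(7.8) = π^(3/2) · (7.8)^3 / Γ(3/2 + 1) ≈ 1987.8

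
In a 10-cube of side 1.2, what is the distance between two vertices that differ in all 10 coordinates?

Diagonal = √10 · 1.2 ≈ 3.79473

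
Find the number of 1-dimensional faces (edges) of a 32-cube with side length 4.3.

The 32-cube has n·2^(n-1) = 32·2^31 = 32·2147483648 = 68719476736 edges.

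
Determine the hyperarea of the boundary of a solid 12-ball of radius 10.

The surface area of an n-ball is 2π^(n/2) r^(n-1) / Γ(n/2). For n=12, r=10: 5000000000·π^6/3 ≈ 1.60232e+12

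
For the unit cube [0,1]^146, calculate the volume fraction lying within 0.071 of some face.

Shell fraction = 1 - (1-0.142)^146 ≈ 1 - 1.946e-10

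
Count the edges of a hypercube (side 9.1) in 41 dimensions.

An n-cube has n·2^(n-1) edges. With n = 41: 41·1099511627776 = 45079976738816.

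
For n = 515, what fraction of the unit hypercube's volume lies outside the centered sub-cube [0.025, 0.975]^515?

1 - (1 - 2·0.025)^515 = 1 - 0.95^515 ≈ 1 - 3.37e-12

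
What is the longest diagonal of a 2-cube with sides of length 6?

Diagonal = √2 · 6 ≈ 8.48528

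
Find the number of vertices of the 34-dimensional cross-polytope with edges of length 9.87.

The 34-dimensional cross-polytope has 2n = 2·34 = 68 vertices.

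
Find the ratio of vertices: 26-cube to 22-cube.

The 26-cube has 2^26 = 67108864 vertices. The 22-cube has 2^22 = 4194304 vertices. Ratio: 67108864/4194304 = 16.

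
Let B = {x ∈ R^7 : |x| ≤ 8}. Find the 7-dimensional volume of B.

The n-ball volume is π^(n/2)·r^n/Γ(n/2+1). With n=7, r=8: V = 33554432·π^3/105 ≈ 9.90855e+06.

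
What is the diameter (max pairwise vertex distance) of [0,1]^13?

||(1,1,...,1)|| = √(13)·1 ≈ 3.60555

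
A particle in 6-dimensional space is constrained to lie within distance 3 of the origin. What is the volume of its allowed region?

The n-ball volume is π^(n/2)·r^n/Γ(n/2+1). With n=6, r=3: V = 243·π^3/2 ≈ 3767.26.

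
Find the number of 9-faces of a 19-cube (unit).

An n-cube has C(n,k)·2^(n-k) k-faces. Here C(19,9)·2^10 = 92378·1024 = 94595072.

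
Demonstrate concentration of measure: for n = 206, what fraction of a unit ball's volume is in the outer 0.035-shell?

1 - (1-0.035)^206 ≈ 0.99935 ≈ 99.94%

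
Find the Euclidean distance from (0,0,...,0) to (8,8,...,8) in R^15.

d = √(8² + 8² + ... + 8²) [15 terms] = √(15·8²) = 8√15 ≈ 30.9839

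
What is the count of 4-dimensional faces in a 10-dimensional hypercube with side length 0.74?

Number of 4-faces = C(10,4) · 2^(10-4) = 210 · 64 = 13440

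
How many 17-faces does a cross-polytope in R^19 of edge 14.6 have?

Number of 17-faces = 2^(17+1) · C(19,17+1) = 262144 · 19 = 4980736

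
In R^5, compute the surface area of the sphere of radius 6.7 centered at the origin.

S = n·V_n(r)/r = 5·V_5(6.7)/6.7 (volume-to-surface relation), giving 53035.6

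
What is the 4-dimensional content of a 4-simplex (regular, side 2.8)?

Volume = 2.8^4 · √(5/2^4) / 4! ≈ 1.43168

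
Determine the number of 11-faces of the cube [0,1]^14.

f_11(14-cube) = (14 choose 11) · 2^3 = 2912.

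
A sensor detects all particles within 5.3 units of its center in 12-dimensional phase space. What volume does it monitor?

Volume = π^{12/2}·(5.3)^12/Γ(7) ≈ 6.5596e+08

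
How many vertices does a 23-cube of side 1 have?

The 23-cube has 2^23 = 8388608 vertices.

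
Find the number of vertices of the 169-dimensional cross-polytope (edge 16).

The 169-dimensional cross-polytope has 2n = 2·169 = 338 vertices.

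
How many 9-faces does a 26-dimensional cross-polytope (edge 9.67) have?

Each 9-face is the convex hull of 10 vertices, one chosen as ±e_i from each of 10 distinct axes: 2^10·C(26,10) = 5439216640.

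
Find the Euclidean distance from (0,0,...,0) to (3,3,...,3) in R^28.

The space diagonal of an n-cube of side s is s√n. Here 3·√28 ≈ 15.8745.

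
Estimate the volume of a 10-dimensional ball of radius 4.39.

The n-ball volume is π^(n/2)·r^n/Γ(n/2+1). With n=10, r=4.39: V ≈ 6.77974e+06.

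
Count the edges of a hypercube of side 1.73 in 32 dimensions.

Each of the 2^32 = 4294967296 vertices has degree 32; total edges = 32·2^32/2 = 68719476736.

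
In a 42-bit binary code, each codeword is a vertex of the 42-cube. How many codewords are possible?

Each vertex is a binary string of length 42, so there are 2^42 = 4398046511104.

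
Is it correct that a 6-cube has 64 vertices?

True. The 6-cube has 2^6 = 64 vertices.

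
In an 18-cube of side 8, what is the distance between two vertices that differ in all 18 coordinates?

The space diagonal of an n-cube of side s is s√n. Here 8·√18 ≈ 33.9411.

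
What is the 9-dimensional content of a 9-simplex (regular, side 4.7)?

For a regular n-simplex with edge a, V = (a^n / n!)·√((n+1)/2^n). With a=4.7, n=9: V ≈ 0.431005.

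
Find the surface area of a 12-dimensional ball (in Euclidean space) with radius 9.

|∂B_12(9)| = 10460353203·π^6/20 ≈ 5.02824e+11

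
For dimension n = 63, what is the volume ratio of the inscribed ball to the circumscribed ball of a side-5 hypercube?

Volume scales as r^n, and r_in/r_out = 1/√63, giving (1/√63)^63 ≈ 2.09302e-57.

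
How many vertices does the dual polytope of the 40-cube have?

Number of vertices = 2n = 80.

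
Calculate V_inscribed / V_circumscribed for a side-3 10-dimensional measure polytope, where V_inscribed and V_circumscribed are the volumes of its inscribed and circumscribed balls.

The radii are 3/2 and 3√10/2, so the volume ratio is (1/√10)^10 = 10^{-10/2} ≈ 1e-05.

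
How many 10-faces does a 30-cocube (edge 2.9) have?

Number of 10-faces = 2^(10+1) · C(30,10+1) = 2048 · 54627300 = 111876710400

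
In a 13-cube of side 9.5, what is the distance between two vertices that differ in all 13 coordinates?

||(9.5,9.5,...,9.5)|| = √(13)·9.5 ≈ 34.2527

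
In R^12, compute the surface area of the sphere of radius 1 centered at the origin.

S_12(1) = 2·π^(12/2)·(1)^11 / Γ(12/2) = π^6/60 ≈ 16.0232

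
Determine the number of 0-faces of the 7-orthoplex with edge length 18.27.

An n-cross-polytope has 2^(k+1)·C(n,k+1) k-faces. Here 2^1·C(7,1) = 2·7 = 14.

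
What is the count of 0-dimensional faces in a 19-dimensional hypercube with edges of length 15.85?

f_0(19-cube) = (19 choose 0) · 2^19 = 524288.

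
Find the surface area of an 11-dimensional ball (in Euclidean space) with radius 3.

The surface area of an n-ball is 2π^(n/2) r^(n-1) / Γ(n/2). For n=11, r=3: 139968·π^5/35 ≈ 1.2238e+06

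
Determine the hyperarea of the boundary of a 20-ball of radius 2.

S = n·V_n(r)/r = 20·V_20(2)/2 (volume-to-surface relation), giving 8192·π^10/2835 ≈ 270605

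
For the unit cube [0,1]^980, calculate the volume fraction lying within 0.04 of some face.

Shell fraction = 1 - (1-0.08)^980 ≈ 1 - 3.251e-36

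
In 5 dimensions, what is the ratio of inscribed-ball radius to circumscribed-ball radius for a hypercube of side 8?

For an n-cube of any side s, the inradius is s/2 and the circumradius is s√n/2, so the ratio is 1/√5 ≈ 0.447214.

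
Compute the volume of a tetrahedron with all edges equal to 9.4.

Volume = (√2/12) · 9.4³ = 97.8853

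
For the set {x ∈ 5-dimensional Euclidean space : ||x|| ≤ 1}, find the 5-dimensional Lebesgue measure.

Volume = π^{5/2}·(1)^5/Γ(7/2) = 8·π^2/15 ≈ 5.26379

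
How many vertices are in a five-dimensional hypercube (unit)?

An n-cube has C(n,k)·2^(n-k) k-faces. Here C(5,0)·2^5 = 1·32 = 32.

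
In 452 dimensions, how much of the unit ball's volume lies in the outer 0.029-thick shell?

V(inner)/V(outer) = ((1-0.029)/1)^452 ≈ 1.671e-06, so the shell fraction is 0.9999983286.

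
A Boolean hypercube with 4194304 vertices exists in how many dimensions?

2^n = 4194304 ⇒ n = log_2(4194304) = 22.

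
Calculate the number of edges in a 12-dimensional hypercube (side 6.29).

Each of the 2^12 = 4096 vertices has degree 12; total edges = 12·2^12/2 = 24576.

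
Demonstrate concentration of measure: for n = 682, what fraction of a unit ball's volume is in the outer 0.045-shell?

1 - (1-0.045)^682 ≈ 1 - 2.303e-14 ≈ (100 - 2.3e-12)%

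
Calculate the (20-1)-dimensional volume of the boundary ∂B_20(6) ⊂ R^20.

|∂B_20(6)| = 117546246144·π^10/35 ≈ 3.14514e+14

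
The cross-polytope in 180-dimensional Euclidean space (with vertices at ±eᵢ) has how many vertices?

The vertices are ±e_1, ..., ±e_180, so there are 2·180 = 360.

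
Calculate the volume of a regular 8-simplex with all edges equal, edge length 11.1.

V = (11.1^8 / 8!) · √((8+1) / 2^8) ≈ 1071.68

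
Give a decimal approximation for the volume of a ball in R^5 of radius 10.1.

Volume = π^{5/2}·(10.1)^5/Γ(7/2) ≈ 553230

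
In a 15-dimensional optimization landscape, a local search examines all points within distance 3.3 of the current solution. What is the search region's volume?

The n-ball volume is π^(n/2)·r^n/Γ(n/2+1). With n=15, r=3.3: V ≈ 2.28633e+07.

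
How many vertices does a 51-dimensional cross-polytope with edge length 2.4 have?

The 51-dimensional cross-polytope has 2n = 2·51 = 102 vertices.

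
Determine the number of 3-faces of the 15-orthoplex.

f_3(15-orthoplex) = 2^4 · (15 choose 4) = 21840.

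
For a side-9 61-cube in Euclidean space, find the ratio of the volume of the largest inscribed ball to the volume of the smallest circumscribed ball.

V_in / V_out = (r_in/r_out)^61 = (1/√61)^61 = 61^(-61/2) ≈ 3.52728e-55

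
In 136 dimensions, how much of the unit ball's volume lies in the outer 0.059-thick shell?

V(inner)/V(outer) = ((1-0.059)/1)^136 ≈ 0.000256, so the shell fraction is 0.999744.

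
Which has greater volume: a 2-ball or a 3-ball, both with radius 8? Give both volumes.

V_2(8) ≈ 201.062. V_3(8) ≈ 2144.66. The 3-ball is larger.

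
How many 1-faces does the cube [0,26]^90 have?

An n-cube has n·2^(n-1) edges. With n = 90: 90·618970019642690137449562112 = 55707301767842112370460590080.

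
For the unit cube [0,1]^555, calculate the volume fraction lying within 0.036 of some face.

Shell fraction = 1 - (1-0.072)^555 ≈ 1 - 9.753e-19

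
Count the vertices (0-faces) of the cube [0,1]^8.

The 8-cube has 2^8 = 256 vertices.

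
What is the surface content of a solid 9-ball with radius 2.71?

S_9(2.71) = 2·π^(9/2)·(2.71)^8 / Γ(9/2) ≈ 86360.4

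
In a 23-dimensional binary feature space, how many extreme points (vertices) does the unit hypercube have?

Number of vertices = 2^23 = 8388608.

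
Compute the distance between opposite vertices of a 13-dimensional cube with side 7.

Diagonal = √13 · 7 ≈ 25.2389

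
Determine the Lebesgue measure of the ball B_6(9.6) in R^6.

Volume = π^{6/2}·(9.6)^6/Γ(4) ≈ 4.04507e+06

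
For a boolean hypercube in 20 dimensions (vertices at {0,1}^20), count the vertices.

Each vertex is a binary string of length 20, so there are 2^20 = 1048576.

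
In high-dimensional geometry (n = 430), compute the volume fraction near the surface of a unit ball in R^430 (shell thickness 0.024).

1 - (1-0.024)^430 ≈ 0.999971 ≈ 99.997093%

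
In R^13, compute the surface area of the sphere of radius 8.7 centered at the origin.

S = n·V_n(r)/r = 13·V_13(8.7)/8.7 (volume-to-surface relation), giving 2.22595e+12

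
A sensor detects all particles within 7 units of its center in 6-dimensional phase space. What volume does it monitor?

V = 117649·π^3/6 ≈ 607976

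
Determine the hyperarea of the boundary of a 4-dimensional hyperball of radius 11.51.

The surface area of an n-ball is 2π^(n/2) r^(n-1) / Γ(n/2). For n=4, r=11.51: 30099.3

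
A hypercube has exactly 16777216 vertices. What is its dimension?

The n-cube has 2^n vertices, and 16777216 = 2^24, so n = 24.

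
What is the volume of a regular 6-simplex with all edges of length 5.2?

V = (5.2^6 / 6!) · √((6+1) / 2^6) ≈ 9.08127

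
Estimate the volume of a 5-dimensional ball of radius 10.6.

V_5(10.6) = π^(5/2) · (10.6)^5 / Γ(5/2 + 1) ≈ 704414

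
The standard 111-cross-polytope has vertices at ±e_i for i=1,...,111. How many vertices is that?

An n-cross-polytope has 2n vertices; here n = 111, giving 222.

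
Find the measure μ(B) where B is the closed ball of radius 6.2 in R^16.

V_16(6.2) = π^(16/2) · (6.2)^16 / Γ(16/2 + 1) ≈ 1.12188e+12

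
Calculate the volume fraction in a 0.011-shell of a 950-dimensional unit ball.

V(inner)/V(outer) = ((1-0.011)/1)^950 ≈ 2.732e-05, so the shell fraction is 0.999973.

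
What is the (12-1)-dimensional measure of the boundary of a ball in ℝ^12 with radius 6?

The surface area of an n-ball is 2π^(n/2) r^(n-1) / Γ(n/2). For n=12, r=6: 30233088·π^6/5 ≈ 5.81315e+09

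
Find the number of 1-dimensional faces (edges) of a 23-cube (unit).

Each of the 2^23 = 8388608 vertices has degree 23; total edges = 23·2^23/2 = 96468992.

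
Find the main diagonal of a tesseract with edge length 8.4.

||(8.4,8.4,...,8.4)|| = √(4)·8.4 = 16.8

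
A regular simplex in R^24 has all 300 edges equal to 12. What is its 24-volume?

V = (12^24 / 24!) · √((24+1) / 2^24) ≈ 0.156406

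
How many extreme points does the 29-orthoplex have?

The 29-dimensional cross-polytope has 2n = 2·29 = 58 vertices.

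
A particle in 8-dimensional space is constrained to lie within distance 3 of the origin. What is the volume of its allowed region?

The n-ball volume is π^(n/2)·r^n/Γ(n/2+1). With n=8, r=3: V = 2187·π^4/8 ≈ 26629.2.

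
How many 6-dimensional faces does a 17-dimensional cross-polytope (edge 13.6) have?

Number of 6-faces = 2^(6+1) · C(17,6+1) = 128 · 19448 = 2489344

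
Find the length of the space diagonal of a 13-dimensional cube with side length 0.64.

||(0.64,0.64,...,0.64)|| = √(13)·0.64 ≈ 2.30755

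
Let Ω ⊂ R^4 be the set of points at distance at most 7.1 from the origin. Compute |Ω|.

V_4(7.1) = π^(4/2) · (7.1)^4 / Γ(4/2 + 1) ≈ 12540.2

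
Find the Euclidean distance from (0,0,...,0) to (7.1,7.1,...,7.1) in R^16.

||(7.1,7.1,...,7.1)|| = √(16)·7.1 = 28.4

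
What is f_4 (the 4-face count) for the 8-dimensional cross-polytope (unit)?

Each 4-face is the convex hull of 5 vertices, one chosen as ±e_i from each of 5 distinct axes: 2^5·C(8,5) = 1792.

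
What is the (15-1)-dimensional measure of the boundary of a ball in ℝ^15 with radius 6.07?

The surface area of an n-ball is 2π^(n/2) r^(n-1) / Γ(n/2). For n=15, r=6.07: 5.27428e+11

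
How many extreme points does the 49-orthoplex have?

Number of vertices = 2n = 98.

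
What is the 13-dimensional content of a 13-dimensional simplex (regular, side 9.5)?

V_13 = √(14) · 9.5^13 / (13! · 2^(13/2)) ≈ 34.0797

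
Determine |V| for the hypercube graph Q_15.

Number of vertices = 2^15 = 32768.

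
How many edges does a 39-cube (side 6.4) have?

Each of the 2^39 = 549755813888 vertices has degree 39; total edges = 39·2^39/2 = 10720238370816.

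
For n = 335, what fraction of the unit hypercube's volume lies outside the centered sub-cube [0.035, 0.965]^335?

The inner cube has side 1-2·0.035 = 0.93 and volume (0.93)^335 ≈ 2.766e-11, so the shell holds 1 - 2.766e-11 of the volume.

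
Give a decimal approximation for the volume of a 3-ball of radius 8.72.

V_3(8.72) = π^(3/2) · (8.72)^3 / Γ(3/2 + 1) ≈ 2777.4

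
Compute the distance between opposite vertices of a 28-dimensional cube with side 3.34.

The space diagonal of an n-cube of side s is s√n. Here 3.34·√28 ≈ 17.6736.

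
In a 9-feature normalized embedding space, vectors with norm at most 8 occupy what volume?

V = 4294967296·π^4/945 ≈ 4.42718e+08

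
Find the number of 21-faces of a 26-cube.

f_21(26-cube) = (26 choose 21) · 2^5 = 2104960.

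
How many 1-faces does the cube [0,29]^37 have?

The 37-cube has n·2^(n-1) = 37·2^36 = 37·68719476736 = 2542620639232 edges.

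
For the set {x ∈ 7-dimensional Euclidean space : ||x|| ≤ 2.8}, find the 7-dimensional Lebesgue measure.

Volume = π^{7/2}·(2.8)^7/Γ(9/2) ≈ 6375.09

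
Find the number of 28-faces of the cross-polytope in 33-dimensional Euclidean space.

f_28(33-orthoplex) = 2^29 · (33 choose 29) = 21968757719040.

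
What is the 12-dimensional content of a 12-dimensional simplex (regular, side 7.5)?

Volume = 7.5^12 · √(13/2^12) / 12! ≈ 3.72555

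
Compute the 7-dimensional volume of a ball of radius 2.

The n-ball volume is π^(n/2)·r^n/Γ(n/2+1). With n=7, r=2: V = 2048·π^3/105 ≈ 604.77.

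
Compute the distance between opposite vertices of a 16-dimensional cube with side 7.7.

The space diagonal of an n-cube of side s is s√n. Here 7.7·√16 = 30.8.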